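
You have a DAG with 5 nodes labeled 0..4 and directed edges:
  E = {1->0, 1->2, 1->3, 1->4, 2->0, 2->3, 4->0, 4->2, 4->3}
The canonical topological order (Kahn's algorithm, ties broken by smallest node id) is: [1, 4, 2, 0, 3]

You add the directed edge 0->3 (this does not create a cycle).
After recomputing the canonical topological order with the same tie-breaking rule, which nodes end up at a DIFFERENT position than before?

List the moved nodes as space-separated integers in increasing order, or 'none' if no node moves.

Old toposort: [1, 4, 2, 0, 3]
Added edge 0->3
Recompute Kahn (smallest-id tiebreak):
  initial in-degrees: [3, 0, 2, 4, 1]
  ready (indeg=0): [1]
  pop 1: indeg[0]->2; indeg[2]->1; indeg[3]->3; indeg[4]->0 | ready=[4] | order so far=[1]
  pop 4: indeg[0]->1; indeg[2]->0; indeg[3]->2 | ready=[2] | order so far=[1, 4]
  pop 2: indeg[0]->0; indeg[3]->1 | ready=[0] | order so far=[1, 4, 2]
  pop 0: indeg[3]->0 | ready=[3] | order so far=[1, 4, 2, 0]
  pop 3: no out-edges | ready=[] | order so far=[1, 4, 2, 0, 3]
New canonical toposort: [1, 4, 2, 0, 3]
Compare positions:
  Node 0: index 3 -> 3 (same)
  Node 1: index 0 -> 0 (same)
  Node 2: index 2 -> 2 (same)
  Node 3: index 4 -> 4 (same)
  Node 4: index 1 -> 1 (same)
Nodes that changed position: none

Answer: none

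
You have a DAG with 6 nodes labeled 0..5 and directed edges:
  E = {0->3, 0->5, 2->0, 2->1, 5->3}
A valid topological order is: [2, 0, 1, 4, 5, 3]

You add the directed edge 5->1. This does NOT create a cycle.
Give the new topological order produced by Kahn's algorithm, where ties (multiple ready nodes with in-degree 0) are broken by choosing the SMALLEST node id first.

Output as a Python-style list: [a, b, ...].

Answer: [2, 0, 4, 5, 1, 3]

Derivation:
Old toposort: [2, 0, 1, 4, 5, 3]
Added edge: 5->1
Position of 5 (4) > position of 1 (2). Must reorder: 5 must now come before 1.
Run Kahn's algorithm (break ties by smallest node id):
  initial in-degrees: [1, 2, 0, 2, 0, 1]
  ready (indeg=0): [2, 4]
  pop 2: indeg[0]->0; indeg[1]->1 | ready=[0, 4] | order so far=[2]
  pop 0: indeg[3]->1; indeg[5]->0 | ready=[4, 5] | order so far=[2, 0]
  pop 4: no out-edges | ready=[5] | order so far=[2, 0, 4]
  pop 5: indeg[1]->0; indeg[3]->0 | ready=[1, 3] | order so far=[2, 0, 4, 5]
  pop 1: no out-edges | ready=[3] | order so far=[2, 0, 4, 5, 1]
  pop 3: no out-edges | ready=[] | order so far=[2, 0, 4, 5, 1, 3]
  Result: [2, 0, 4, 5, 1, 3]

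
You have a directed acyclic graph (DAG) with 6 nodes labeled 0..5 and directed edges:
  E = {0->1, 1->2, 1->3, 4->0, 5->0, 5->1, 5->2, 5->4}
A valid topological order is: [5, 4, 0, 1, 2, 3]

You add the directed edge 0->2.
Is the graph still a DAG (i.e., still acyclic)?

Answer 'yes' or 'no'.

Given toposort: [5, 4, 0, 1, 2, 3]
Position of 0: index 2; position of 2: index 4
New edge 0->2: forward
Forward edge: respects the existing order. Still a DAG, same toposort still valid.
Still a DAG? yes

Answer: yes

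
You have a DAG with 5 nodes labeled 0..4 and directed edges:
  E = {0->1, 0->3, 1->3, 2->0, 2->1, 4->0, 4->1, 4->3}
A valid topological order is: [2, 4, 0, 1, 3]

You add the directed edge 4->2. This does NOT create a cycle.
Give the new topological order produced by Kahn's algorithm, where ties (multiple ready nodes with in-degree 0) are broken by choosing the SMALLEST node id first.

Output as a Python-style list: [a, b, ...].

Answer: [4, 2, 0, 1, 3]

Derivation:
Old toposort: [2, 4, 0, 1, 3]
Added edge: 4->2
Position of 4 (1) > position of 2 (0). Must reorder: 4 must now come before 2.
Run Kahn's algorithm (break ties by smallest node id):
  initial in-degrees: [2, 3, 1, 3, 0]
  ready (indeg=0): [4]
  pop 4: indeg[0]->1; indeg[1]->2; indeg[2]->0; indeg[3]->2 | ready=[2] | order so far=[4]
  pop 2: indeg[0]->0; indeg[1]->1 | ready=[0] | order so far=[4, 2]
  pop 0: indeg[1]->0; indeg[3]->1 | ready=[1] | order so far=[4, 2, 0]
  pop 1: indeg[3]->0 | ready=[3] | order so far=[4, 2, 0, 1]
  pop 3: no out-edges | ready=[] | order so far=[4, 2, 0, 1, 3]
  Result: [4, 2, 0, 1, 3]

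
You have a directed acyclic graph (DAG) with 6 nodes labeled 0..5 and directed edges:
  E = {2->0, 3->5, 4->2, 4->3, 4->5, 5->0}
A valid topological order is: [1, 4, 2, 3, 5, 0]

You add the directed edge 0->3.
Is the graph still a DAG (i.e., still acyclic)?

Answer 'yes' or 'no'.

Given toposort: [1, 4, 2, 3, 5, 0]
Position of 0: index 5; position of 3: index 3
New edge 0->3: backward (u after v in old order)
Backward edge: old toposort is now invalid. Check if this creates a cycle.
Does 3 already reach 0? Reachable from 3: [0, 3, 5]. YES -> cycle!
Still a DAG? no

Answer: no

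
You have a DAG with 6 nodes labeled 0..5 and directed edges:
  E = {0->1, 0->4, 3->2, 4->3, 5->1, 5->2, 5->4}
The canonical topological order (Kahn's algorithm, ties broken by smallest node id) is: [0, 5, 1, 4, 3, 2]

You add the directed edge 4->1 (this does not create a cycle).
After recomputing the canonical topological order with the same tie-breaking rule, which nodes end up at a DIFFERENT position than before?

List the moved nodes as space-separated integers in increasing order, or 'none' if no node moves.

Old toposort: [0, 5, 1, 4, 3, 2]
Added edge 4->1
Recompute Kahn (smallest-id tiebreak):
  initial in-degrees: [0, 3, 2, 1, 2, 0]
  ready (indeg=0): [0, 5]
  pop 0: indeg[1]->2; indeg[4]->1 | ready=[5] | order so far=[0]
  pop 5: indeg[1]->1; indeg[2]->1; indeg[4]->0 | ready=[4] | order so far=[0, 5]
  pop 4: indeg[1]->0; indeg[3]->0 | ready=[1, 3] | order so far=[0, 5, 4]
  pop 1: no out-edges | ready=[3] | order so far=[0, 5, 4, 1]
  pop 3: indeg[2]->0 | ready=[2] | order so far=[0, 5, 4, 1, 3]
  pop 2: no out-edges | ready=[] | order so far=[0, 5, 4, 1, 3, 2]
New canonical toposort: [0, 5, 4, 1, 3, 2]
Compare positions:
  Node 0: index 0 -> 0 (same)
  Node 1: index 2 -> 3 (moved)
  Node 2: index 5 -> 5 (same)
  Node 3: index 4 -> 4 (same)
  Node 4: index 3 -> 2 (moved)
  Node 5: index 1 -> 1 (same)
Nodes that changed position: 1 4

Answer: 1 4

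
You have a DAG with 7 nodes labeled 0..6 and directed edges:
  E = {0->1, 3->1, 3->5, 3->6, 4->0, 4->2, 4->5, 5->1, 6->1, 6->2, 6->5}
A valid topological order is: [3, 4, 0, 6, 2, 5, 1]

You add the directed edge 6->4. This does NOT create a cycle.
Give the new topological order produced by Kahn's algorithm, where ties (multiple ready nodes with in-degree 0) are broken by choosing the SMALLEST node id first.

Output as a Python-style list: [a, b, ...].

Answer: [3, 6, 4, 0, 2, 5, 1]

Derivation:
Old toposort: [3, 4, 0, 6, 2, 5, 1]
Added edge: 6->4
Position of 6 (3) > position of 4 (1). Must reorder: 6 must now come before 4.
Run Kahn's algorithm (break ties by smallest node id):
  initial in-degrees: [1, 4, 2, 0, 1, 3, 1]
  ready (indeg=0): [3]
  pop 3: indeg[1]->3; indeg[5]->2; indeg[6]->0 | ready=[6] | order so far=[3]
  pop 6: indeg[1]->2; indeg[2]->1; indeg[4]->0; indeg[5]->1 | ready=[4] | order so far=[3, 6]
  pop 4: indeg[0]->0; indeg[2]->0; indeg[5]->0 | ready=[0, 2, 5] | order so far=[3, 6, 4]
  pop 0: indeg[1]->1 | ready=[2, 5] | order so far=[3, 6, 4, 0]
  pop 2: no out-edges | ready=[5] | order so far=[3, 6, 4, 0, 2]
  pop 5: indeg[1]->0 | ready=[1] | order so far=[3, 6, 4, 0, 2, 5]
  pop 1: no out-edges | ready=[] | order so far=[3, 6, 4, 0, 2, 5, 1]
  Result: [3, 6, 4, 0, 2, 5, 1]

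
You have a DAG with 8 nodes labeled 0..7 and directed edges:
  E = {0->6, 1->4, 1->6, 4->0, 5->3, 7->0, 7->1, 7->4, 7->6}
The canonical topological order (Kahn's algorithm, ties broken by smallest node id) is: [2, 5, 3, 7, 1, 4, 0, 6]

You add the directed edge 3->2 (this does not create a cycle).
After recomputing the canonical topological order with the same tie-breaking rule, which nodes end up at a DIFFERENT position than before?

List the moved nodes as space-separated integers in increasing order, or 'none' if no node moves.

Answer: 2 3 5

Derivation:
Old toposort: [2, 5, 3, 7, 1, 4, 0, 6]
Added edge 3->2
Recompute Kahn (smallest-id tiebreak):
  initial in-degrees: [2, 1, 1, 1, 2, 0, 3, 0]
  ready (indeg=0): [5, 7]
  pop 5: indeg[3]->0 | ready=[3, 7] | order so far=[5]
  pop 3: indeg[2]->0 | ready=[2, 7] | order so far=[5, 3]
  pop 2: no out-edges | ready=[7] | order so far=[5, 3, 2]
  pop 7: indeg[0]->1; indeg[1]->0; indeg[4]->1; indeg[6]->2 | ready=[1] | order so far=[5, 3, 2, 7]
  pop 1: indeg[4]->0; indeg[6]->1 | ready=[4] | order so far=[5, 3, 2, 7, 1]
  pop 4: indeg[0]->0 | ready=[0] | order so far=[5, 3, 2, 7, 1, 4]
  pop 0: indeg[6]->0 | ready=[6] | order so far=[5, 3, 2, 7, 1, 4, 0]
  pop 6: no out-edges | ready=[] | order so far=[5, 3, 2, 7, 1, 4, 0, 6]
New canonical toposort: [5, 3, 2, 7, 1, 4, 0, 6]
Compare positions:
  Node 0: index 6 -> 6 (same)
  Node 1: index 4 -> 4 (same)
  Node 2: index 0 -> 2 (moved)
  Node 3: index 2 -> 1 (moved)
  Node 4: index 5 -> 5 (same)
  Node 5: index 1 -> 0 (moved)
  Node 6: index 7 -> 7 (same)
  Node 7: index 3 -> 3 (same)
Nodes that changed position: 2 3 5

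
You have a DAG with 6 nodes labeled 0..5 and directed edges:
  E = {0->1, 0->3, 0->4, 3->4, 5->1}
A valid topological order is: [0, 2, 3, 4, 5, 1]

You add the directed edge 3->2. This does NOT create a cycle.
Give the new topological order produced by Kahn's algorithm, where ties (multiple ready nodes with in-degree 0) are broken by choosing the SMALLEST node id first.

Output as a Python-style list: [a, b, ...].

Old toposort: [0, 2, 3, 4, 5, 1]
Added edge: 3->2
Position of 3 (2) > position of 2 (1). Must reorder: 3 must now come before 2.
Run Kahn's algorithm (break ties by smallest node id):
  initial in-degrees: [0, 2, 1, 1, 2, 0]
  ready (indeg=0): [0, 5]
  pop 0: indeg[1]->1; indeg[3]->0; indeg[4]->1 | ready=[3, 5] | order so far=[0]
  pop 3: indeg[2]->0; indeg[4]->0 | ready=[2, 4, 5] | order so far=[0, 3]
  pop 2: no out-edges | ready=[4, 5] | order so far=[0, 3, 2]
  pop 4: no out-edges | ready=[5] | order so far=[0, 3, 2, 4]
  pop 5: indeg[1]->0 | ready=[1] | order so far=[0, 3, 2, 4, 5]
  pop 1: no out-edges | ready=[] | order so far=[0, 3, 2, 4, 5, 1]
  Result: [0, 3, 2, 4, 5, 1]

Answer: [0, 3, 2, 4, 5, 1]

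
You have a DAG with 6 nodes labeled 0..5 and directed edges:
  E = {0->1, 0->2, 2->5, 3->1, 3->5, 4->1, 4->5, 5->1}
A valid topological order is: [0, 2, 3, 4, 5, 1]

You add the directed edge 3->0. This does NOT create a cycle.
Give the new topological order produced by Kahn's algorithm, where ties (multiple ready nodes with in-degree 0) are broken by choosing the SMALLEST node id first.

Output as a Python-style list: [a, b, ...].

Answer: [3, 0, 2, 4, 5, 1]

Derivation:
Old toposort: [0, 2, 3, 4, 5, 1]
Added edge: 3->0
Position of 3 (2) > position of 0 (0). Must reorder: 3 must now come before 0.
Run Kahn's algorithm (break ties by smallest node id):
  initial in-degrees: [1, 4, 1, 0, 0, 3]
  ready (indeg=0): [3, 4]
  pop 3: indeg[0]->0; indeg[1]->3; indeg[5]->2 | ready=[0, 4] | order so far=[3]
  pop 0: indeg[1]->2; indeg[2]->0 | ready=[2, 4] | order so far=[3, 0]
  pop 2: indeg[5]->1 | ready=[4] | order so far=[3, 0, 2]
  pop 4: indeg[1]->1; indeg[5]->0 | ready=[5] | order so far=[3, 0, 2, 4]
  pop 5: indeg[1]->0 | ready=[1] | order so far=[3, 0, 2, 4, 5]
  pop 1: no out-edges | ready=[] | order so far=[3, 0, 2, 4, 5, 1]
  Result: [3, 0, 2, 4, 5, 1]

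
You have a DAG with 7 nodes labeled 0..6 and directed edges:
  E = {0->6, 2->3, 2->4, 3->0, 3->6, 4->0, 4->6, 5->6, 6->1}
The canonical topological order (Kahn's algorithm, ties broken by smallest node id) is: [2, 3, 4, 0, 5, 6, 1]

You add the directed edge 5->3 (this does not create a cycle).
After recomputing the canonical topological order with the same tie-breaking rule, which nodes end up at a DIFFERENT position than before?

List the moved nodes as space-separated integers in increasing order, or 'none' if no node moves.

Old toposort: [2, 3, 4, 0, 5, 6, 1]
Added edge 5->3
Recompute Kahn (smallest-id tiebreak):
  initial in-degrees: [2, 1, 0, 2, 1, 0, 4]
  ready (indeg=0): [2, 5]
  pop 2: indeg[3]->1; indeg[4]->0 | ready=[4, 5] | order so far=[2]
  pop 4: indeg[0]->1; indeg[6]->3 | ready=[5] | order so far=[2, 4]
  pop 5: indeg[3]->0; indeg[6]->2 | ready=[3] | order so far=[2, 4, 5]
  pop 3: indeg[0]->0; indeg[6]->1 | ready=[0] | order so far=[2, 4, 5, 3]
  pop 0: indeg[6]->0 | ready=[6] | order so far=[2, 4, 5, 3, 0]
  pop 6: indeg[1]->0 | ready=[1] | order so far=[2, 4, 5, 3, 0, 6]
  pop 1: no out-edges | ready=[] | order so far=[2, 4, 5, 3, 0, 6, 1]
New canonical toposort: [2, 4, 5, 3, 0, 6, 1]
Compare positions:
  Node 0: index 3 -> 4 (moved)
  Node 1: index 6 -> 6 (same)
  Node 2: index 0 -> 0 (same)
  Node 3: index 1 -> 3 (moved)
  Node 4: index 2 -> 1 (moved)
  Node 5: index 4 -> 2 (moved)
  Node 6: index 5 -> 5 (same)
Nodes that changed position: 0 3 4 5

Answer: 0 3 4 5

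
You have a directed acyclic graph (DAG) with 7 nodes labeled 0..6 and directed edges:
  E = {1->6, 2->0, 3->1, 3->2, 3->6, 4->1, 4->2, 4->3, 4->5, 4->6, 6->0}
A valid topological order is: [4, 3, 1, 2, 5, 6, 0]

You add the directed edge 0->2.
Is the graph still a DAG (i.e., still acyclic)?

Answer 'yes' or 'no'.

Given toposort: [4, 3, 1, 2, 5, 6, 0]
Position of 0: index 6; position of 2: index 3
New edge 0->2: backward (u after v in old order)
Backward edge: old toposort is now invalid. Check if this creates a cycle.
Does 2 already reach 0? Reachable from 2: [0, 2]. YES -> cycle!
Still a DAG? no

Answer: no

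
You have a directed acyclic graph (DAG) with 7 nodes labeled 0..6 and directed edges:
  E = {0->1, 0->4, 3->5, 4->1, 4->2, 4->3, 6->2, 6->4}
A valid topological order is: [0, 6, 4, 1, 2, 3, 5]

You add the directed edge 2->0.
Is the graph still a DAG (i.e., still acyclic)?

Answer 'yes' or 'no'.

Answer: no

Derivation:
Given toposort: [0, 6, 4, 1, 2, 3, 5]
Position of 2: index 4; position of 0: index 0
New edge 2->0: backward (u after v in old order)
Backward edge: old toposort is now invalid. Check if this creates a cycle.
Does 0 already reach 2? Reachable from 0: [0, 1, 2, 3, 4, 5]. YES -> cycle!
Still a DAG? no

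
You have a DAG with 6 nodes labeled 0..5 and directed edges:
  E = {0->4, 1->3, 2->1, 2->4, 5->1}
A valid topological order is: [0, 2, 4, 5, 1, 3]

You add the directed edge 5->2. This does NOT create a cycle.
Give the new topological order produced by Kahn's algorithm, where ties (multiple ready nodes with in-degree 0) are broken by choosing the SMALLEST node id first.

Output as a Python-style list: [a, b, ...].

Old toposort: [0, 2, 4, 5, 1, 3]
Added edge: 5->2
Position of 5 (3) > position of 2 (1). Must reorder: 5 must now come before 2.
Run Kahn's algorithm (break ties by smallest node id):
  initial in-degrees: [0, 2, 1, 1, 2, 0]
  ready (indeg=0): [0, 5]
  pop 0: indeg[4]->1 | ready=[5] | order so far=[0]
  pop 5: indeg[1]->1; indeg[2]->0 | ready=[2] | order so far=[0, 5]
  pop 2: indeg[1]->0; indeg[4]->0 | ready=[1, 4] | order so far=[0, 5, 2]
  pop 1: indeg[3]->0 | ready=[3, 4] | order so far=[0, 5, 2, 1]
  pop 3: no out-edges | ready=[4] | order so far=[0, 5, 2, 1, 3]
  pop 4: no out-edges | ready=[] | order so far=[0, 5, 2, 1, 3, 4]
  Result: [0, 5, 2, 1, 3, 4]

Answer: [0, 5, 2, 1, 3, 4]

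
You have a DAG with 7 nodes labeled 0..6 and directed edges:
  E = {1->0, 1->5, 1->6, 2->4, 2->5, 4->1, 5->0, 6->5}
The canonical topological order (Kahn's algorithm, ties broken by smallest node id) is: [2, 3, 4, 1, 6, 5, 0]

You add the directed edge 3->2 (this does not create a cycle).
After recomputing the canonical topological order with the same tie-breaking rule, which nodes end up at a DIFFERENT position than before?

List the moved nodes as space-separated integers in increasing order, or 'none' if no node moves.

Answer: 2 3

Derivation:
Old toposort: [2, 3, 4, 1, 6, 5, 0]
Added edge 3->2
Recompute Kahn (smallest-id tiebreak):
  initial in-degrees: [2, 1, 1, 0, 1, 3, 1]
  ready (indeg=0): [3]
  pop 3: indeg[2]->0 | ready=[2] | order so far=[3]
  pop 2: indeg[4]->0; indeg[5]->2 | ready=[4] | order so far=[3, 2]
  pop 4: indeg[1]->0 | ready=[1] | order so far=[3, 2, 4]
  pop 1: indeg[0]->1; indeg[5]->1; indeg[6]->0 | ready=[6] | order so far=[3, 2, 4, 1]
  pop 6: indeg[5]->0 | ready=[5] | order so far=[3, 2, 4, 1, 6]
  pop 5: indeg[0]->0 | ready=[0] | order so far=[3, 2, 4, 1, 6, 5]
  pop 0: no out-edges | ready=[] | order so far=[3, 2, 4, 1, 6, 5, 0]
New canonical toposort: [3, 2, 4, 1, 6, 5, 0]
Compare positions:
  Node 0: index 6 -> 6 (same)
  Node 1: index 3 -> 3 (same)
  Node 2: index 0 -> 1 (moved)
  Node 3: index 1 -> 0 (moved)
  Node 4: index 2 -> 2 (same)
  Node 5: index 5 -> 5 (same)
  Node 6: index 4 -> 4 (same)
Nodes that changed position: 2 3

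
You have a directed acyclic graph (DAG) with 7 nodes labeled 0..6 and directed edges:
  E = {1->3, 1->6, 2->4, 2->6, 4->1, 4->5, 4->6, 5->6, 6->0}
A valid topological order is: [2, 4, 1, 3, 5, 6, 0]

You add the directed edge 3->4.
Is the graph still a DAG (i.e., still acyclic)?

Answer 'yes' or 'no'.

Answer: no

Derivation:
Given toposort: [2, 4, 1, 3, 5, 6, 0]
Position of 3: index 3; position of 4: index 1
New edge 3->4: backward (u after v in old order)
Backward edge: old toposort is now invalid. Check if this creates a cycle.
Does 4 already reach 3? Reachable from 4: [0, 1, 3, 4, 5, 6]. YES -> cycle!
Still a DAG? no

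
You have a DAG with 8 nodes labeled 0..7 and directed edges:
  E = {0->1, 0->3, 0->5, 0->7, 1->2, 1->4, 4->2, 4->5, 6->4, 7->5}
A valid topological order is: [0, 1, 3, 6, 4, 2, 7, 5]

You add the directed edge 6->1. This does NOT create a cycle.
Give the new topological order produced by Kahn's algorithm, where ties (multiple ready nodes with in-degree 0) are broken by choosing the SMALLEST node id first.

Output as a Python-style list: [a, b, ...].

Answer: [0, 3, 6, 1, 4, 2, 7, 5]

Derivation:
Old toposort: [0, 1, 3, 6, 4, 2, 7, 5]
Added edge: 6->1
Position of 6 (3) > position of 1 (1). Must reorder: 6 must now come before 1.
Run Kahn's algorithm (break ties by smallest node id):
  initial in-degrees: [0, 2, 2, 1, 2, 3, 0, 1]
  ready (indeg=0): [0, 6]
  pop 0: indeg[1]->1; indeg[3]->0; indeg[5]->2; indeg[7]->0 | ready=[3, 6, 7] | order so far=[0]
  pop 3: no out-edges | ready=[6, 7] | order so far=[0, 3]
  pop 6: indeg[1]->0; indeg[4]->1 | ready=[1, 7] | order so far=[0, 3, 6]
  pop 1: indeg[2]->1; indeg[4]->0 | ready=[4, 7] | order so far=[0, 3, 6, 1]
  pop 4: indeg[2]->0; indeg[5]->1 | ready=[2, 7] | order so far=[0, 3, 6, 1, 4]
  pop 2: no out-edges | ready=[7] | order so far=[0, 3, 6, 1, 4, 2]
  pop 7: indeg[5]->0 | ready=[5] | order so far=[0, 3, 6, 1, 4, 2, 7]
  pop 5: no out-edges | ready=[] | order so far=[0, 3, 6, 1, 4, 2, 7, 5]
  Result: [0, 3, 6, 1, 4, 2, 7, 5]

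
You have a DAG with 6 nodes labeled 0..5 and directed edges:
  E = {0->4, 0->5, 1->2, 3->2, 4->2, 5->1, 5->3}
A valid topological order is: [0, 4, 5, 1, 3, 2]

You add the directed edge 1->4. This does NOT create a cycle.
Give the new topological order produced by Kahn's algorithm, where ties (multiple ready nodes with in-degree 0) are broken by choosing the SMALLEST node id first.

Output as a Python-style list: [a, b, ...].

Old toposort: [0, 4, 5, 1, 3, 2]
Added edge: 1->4
Position of 1 (3) > position of 4 (1). Must reorder: 1 must now come before 4.
Run Kahn's algorithm (break ties by smallest node id):
  initial in-degrees: [0, 1, 3, 1, 2, 1]
  ready (indeg=0): [0]
  pop 0: indeg[4]->1; indeg[5]->0 | ready=[5] | order so far=[0]
  pop 5: indeg[1]->0; indeg[3]->0 | ready=[1, 3] | order so far=[0, 5]
  pop 1: indeg[2]->2; indeg[4]->0 | ready=[3, 4] | order so far=[0, 5, 1]
  pop 3: indeg[2]->1 | ready=[4] | order so far=[0, 5, 1, 3]
  pop 4: indeg[2]->0 | ready=[2] | order so far=[0, 5, 1, 3, 4]
  pop 2: no out-edges | ready=[] | order so far=[0, 5, 1, 3, 4, 2]
  Result: [0, 5, 1, 3, 4, 2]

Answer: [0, 5, 1, 3, 4, 2]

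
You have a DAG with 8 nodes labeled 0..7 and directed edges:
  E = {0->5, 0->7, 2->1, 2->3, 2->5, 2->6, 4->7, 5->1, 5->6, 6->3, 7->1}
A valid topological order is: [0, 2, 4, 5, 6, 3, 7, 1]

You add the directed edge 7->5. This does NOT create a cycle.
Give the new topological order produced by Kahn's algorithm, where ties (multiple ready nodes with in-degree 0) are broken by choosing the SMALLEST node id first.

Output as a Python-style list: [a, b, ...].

Old toposort: [0, 2, 4, 5, 6, 3, 7, 1]
Added edge: 7->5
Position of 7 (6) > position of 5 (3). Must reorder: 7 must now come before 5.
Run Kahn's algorithm (break ties by smallest node id):
  initial in-degrees: [0, 3, 0, 2, 0, 3, 2, 2]
  ready (indeg=0): [0, 2, 4]
  pop 0: indeg[5]->2; indeg[7]->1 | ready=[2, 4] | order so far=[0]
  pop 2: indeg[1]->2; indeg[3]->1; indeg[5]->1; indeg[6]->1 | ready=[4] | order so far=[0, 2]
  pop 4: indeg[7]->0 | ready=[7] | order so far=[0, 2, 4]
  pop 7: indeg[1]->1; indeg[5]->0 | ready=[5] | order so far=[0, 2, 4, 7]
  pop 5: indeg[1]->0; indeg[6]->0 | ready=[1, 6] | order so far=[0, 2, 4, 7, 5]
  pop 1: no out-edges | ready=[6] | order so far=[0, 2, 4, 7, 5, 1]
  pop 6: indeg[3]->0 | ready=[3] | order so far=[0, 2, 4, 7, 5, 1, 6]
  pop 3: no out-edges | ready=[] | order so far=[0, 2, 4, 7, 5, 1, 6, 3]
  Result: [0, 2, 4, 7, 5, 1, 6, 3]

Answer: [0, 2, 4, 7, 5, 1, 6, 3]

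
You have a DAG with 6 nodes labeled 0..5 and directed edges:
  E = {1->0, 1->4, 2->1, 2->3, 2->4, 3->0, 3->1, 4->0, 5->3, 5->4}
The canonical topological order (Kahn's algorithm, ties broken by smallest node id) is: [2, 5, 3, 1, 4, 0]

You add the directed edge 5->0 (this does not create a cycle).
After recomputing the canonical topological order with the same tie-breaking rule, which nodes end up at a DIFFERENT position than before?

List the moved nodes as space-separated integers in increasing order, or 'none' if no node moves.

Old toposort: [2, 5, 3, 1, 4, 0]
Added edge 5->0
Recompute Kahn (smallest-id tiebreak):
  initial in-degrees: [4, 2, 0, 2, 3, 0]
  ready (indeg=0): [2, 5]
  pop 2: indeg[1]->1; indeg[3]->1; indeg[4]->2 | ready=[5] | order so far=[2]
  pop 5: indeg[0]->3; indeg[3]->0; indeg[4]->1 | ready=[3] | order so far=[2, 5]
  pop 3: indeg[0]->2; indeg[1]->0 | ready=[1] | order so far=[2, 5, 3]
  pop 1: indeg[0]->1; indeg[4]->0 | ready=[4] | order so far=[2, 5, 3, 1]
  pop 4: indeg[0]->0 | ready=[0] | order so far=[2, 5, 3, 1, 4]
  pop 0: no out-edges | ready=[] | order so far=[2, 5, 3, 1, 4, 0]
New canonical toposort: [2, 5, 3, 1, 4, 0]
Compare positions:
  Node 0: index 5 -> 5 (same)
  Node 1: index 3 -> 3 (same)
  Node 2: index 0 -> 0 (same)
  Node 3: index 2 -> 2 (same)
  Node 4: index 4 -> 4 (same)
  Node 5: index 1 -> 1 (same)
Nodes that changed position: none

Answer: none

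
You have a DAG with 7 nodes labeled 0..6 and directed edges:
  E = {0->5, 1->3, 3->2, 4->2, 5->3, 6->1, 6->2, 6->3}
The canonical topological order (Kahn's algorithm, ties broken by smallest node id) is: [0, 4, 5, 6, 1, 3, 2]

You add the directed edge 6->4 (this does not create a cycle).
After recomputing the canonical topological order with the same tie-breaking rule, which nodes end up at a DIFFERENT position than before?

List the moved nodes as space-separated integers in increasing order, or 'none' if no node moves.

Answer: 1 3 4 5 6

Derivation:
Old toposort: [0, 4, 5, 6, 1, 3, 2]
Added edge 6->4
Recompute Kahn (smallest-id tiebreak):
  initial in-degrees: [0, 1, 3, 3, 1, 1, 0]
  ready (indeg=0): [0, 6]
  pop 0: indeg[5]->0 | ready=[5, 6] | order so far=[0]
  pop 5: indeg[3]->2 | ready=[6] | order so far=[0, 5]
  pop 6: indeg[1]->0; indeg[2]->2; indeg[3]->1; indeg[4]->0 | ready=[1, 4] | order so far=[0, 5, 6]
  pop 1: indeg[3]->0 | ready=[3, 4] | order so far=[0, 5, 6, 1]
  pop 3: indeg[2]->1 | ready=[4] | order so far=[0, 5, 6, 1, 3]
  pop 4: indeg[2]->0 | ready=[2] | order so far=[0, 5, 6, 1, 3, 4]
  pop 2: no out-edges | ready=[] | order so far=[0, 5, 6, 1, 3, 4, 2]
New canonical toposort: [0, 5, 6, 1, 3, 4, 2]
Compare positions:
  Node 0: index 0 -> 0 (same)
  Node 1: index 4 -> 3 (moved)
  Node 2: index 6 -> 6 (same)
  Node 3: index 5 -> 4 (moved)
  Node 4: index 1 -> 5 (moved)
  Node 5: index 2 -> 1 (moved)
  Node 6: index 3 -> 2 (moved)
Nodes that changed position: 1 3 4 5 6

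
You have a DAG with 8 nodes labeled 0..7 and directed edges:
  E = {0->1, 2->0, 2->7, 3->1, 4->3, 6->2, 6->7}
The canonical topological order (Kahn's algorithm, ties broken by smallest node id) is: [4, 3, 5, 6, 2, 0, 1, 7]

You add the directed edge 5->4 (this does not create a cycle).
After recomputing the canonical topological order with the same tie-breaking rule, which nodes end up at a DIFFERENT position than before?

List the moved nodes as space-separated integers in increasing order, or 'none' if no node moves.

Old toposort: [4, 3, 5, 6, 2, 0, 1, 7]
Added edge 5->4
Recompute Kahn (smallest-id tiebreak):
  initial in-degrees: [1, 2, 1, 1, 1, 0, 0, 2]
  ready (indeg=0): [5, 6]
  pop 5: indeg[4]->0 | ready=[4, 6] | order so far=[5]
  pop 4: indeg[3]->0 | ready=[3, 6] | order so far=[5, 4]
  pop 3: indeg[1]->1 | ready=[6] | order so far=[5, 4, 3]
  pop 6: indeg[2]->0; indeg[7]->1 | ready=[2] | order so far=[5, 4, 3, 6]
  pop 2: indeg[0]->0; indeg[7]->0 | ready=[0, 7] | order so far=[5, 4, 3, 6, 2]
  pop 0: indeg[1]->0 | ready=[1, 7] | order so far=[5, 4, 3, 6, 2, 0]
  pop 1: no out-edges | ready=[7] | order so far=[5, 4, 3, 6, 2, 0, 1]
  pop 7: no out-edges | ready=[] | order so far=[5, 4, 3, 6, 2, 0, 1, 7]
New canonical toposort: [5, 4, 3, 6, 2, 0, 1, 7]
Compare positions:
  Node 0: index 5 -> 5 (same)
  Node 1: index 6 -> 6 (same)
  Node 2: index 4 -> 4 (same)
  Node 3: index 1 -> 2 (moved)
  Node 4: index 0 -> 1 (moved)
  Node 5: index 2 -> 0 (moved)
  Node 6: index 3 -> 3 (same)
  Node 7: index 7 -> 7 (same)
Nodes that changed position: 3 4 5

Answer: 3 4 5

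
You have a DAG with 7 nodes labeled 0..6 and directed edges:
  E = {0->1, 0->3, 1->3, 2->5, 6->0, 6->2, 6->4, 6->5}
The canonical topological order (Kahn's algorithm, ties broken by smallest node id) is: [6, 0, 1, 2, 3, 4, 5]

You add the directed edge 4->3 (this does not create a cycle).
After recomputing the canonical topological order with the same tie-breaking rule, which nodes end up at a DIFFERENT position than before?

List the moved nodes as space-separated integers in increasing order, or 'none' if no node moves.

Answer: 3 4

Derivation:
Old toposort: [6, 0, 1, 2, 3, 4, 5]
Added edge 4->3
Recompute Kahn (smallest-id tiebreak):
  initial in-degrees: [1, 1, 1, 3, 1, 2, 0]
  ready (indeg=0): [6]
  pop 6: indeg[0]->0; indeg[2]->0; indeg[4]->0; indeg[5]->1 | ready=[0, 2, 4] | order so far=[6]
  pop 0: indeg[1]->0; indeg[3]->2 | ready=[1, 2, 4] | order so far=[6, 0]
  pop 1: indeg[3]->1 | ready=[2, 4] | order so far=[6, 0, 1]
  pop 2: indeg[5]->0 | ready=[4, 5] | order so far=[6, 0, 1, 2]
  pop 4: indeg[3]->0 | ready=[3, 5] | order so far=[6, 0, 1, 2, 4]
  pop 3: no out-edges | ready=[5] | order so far=[6, 0, 1, 2, 4, 3]
  pop 5: no out-edges | ready=[] | order so far=[6, 0, 1, 2, 4, 3, 5]
New canonical toposort: [6, 0, 1, 2, 4, 3, 5]
Compare positions:
  Node 0: index 1 -> 1 (same)
  Node 1: index 2 -> 2 (same)
  Node 2: index 3 -> 3 (same)
  Node 3: index 4 -> 5 (moved)
  Node 4: index 5 -> 4 (moved)
  Node 5: index 6 -> 6 (same)
  Node 6: index 0 -> 0 (same)
Nodes that changed position: 3 4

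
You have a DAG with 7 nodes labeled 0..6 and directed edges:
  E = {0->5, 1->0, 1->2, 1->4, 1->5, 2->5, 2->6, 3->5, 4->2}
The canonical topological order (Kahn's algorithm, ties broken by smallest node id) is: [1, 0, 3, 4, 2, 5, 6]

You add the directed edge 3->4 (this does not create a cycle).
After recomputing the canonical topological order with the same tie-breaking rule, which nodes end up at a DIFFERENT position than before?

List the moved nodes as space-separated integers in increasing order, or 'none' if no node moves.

Old toposort: [1, 0, 3, 4, 2, 5, 6]
Added edge 3->4
Recompute Kahn (smallest-id tiebreak):
  initial in-degrees: [1, 0, 2, 0, 2, 4, 1]
  ready (indeg=0): [1, 3]
  pop 1: indeg[0]->0; indeg[2]->1; indeg[4]->1; indeg[5]->3 | ready=[0, 3] | order so far=[1]
  pop 0: indeg[5]->2 | ready=[3] | order so far=[1, 0]
  pop 3: indeg[4]->0; indeg[5]->1 | ready=[4] | order so far=[1, 0, 3]
  pop 4: indeg[2]->0 | ready=[2] | order so far=[1, 0, 3, 4]
  pop 2: indeg[5]->0; indeg[6]->0 | ready=[5, 6] | order so far=[1, 0, 3, 4, 2]
  pop 5: no out-edges | ready=[6] | order so far=[1, 0, 3, 4, 2, 5]
  pop 6: no out-edges | ready=[] | order so far=[1, 0, 3, 4, 2, 5, 6]
New canonical toposort: [1, 0, 3, 4, 2, 5, 6]
Compare positions:
  Node 0: index 1 -> 1 (same)
  Node 1: index 0 -> 0 (same)
  Node 2: index 4 -> 4 (same)
  Node 3: index 2 -> 2 (same)
  Node 4: index 3 -> 3 (same)
  Node 5: index 5 -> 5 (same)
  Node 6: index 6 -> 6 (same)
Nodes that changed position: none

Answer: none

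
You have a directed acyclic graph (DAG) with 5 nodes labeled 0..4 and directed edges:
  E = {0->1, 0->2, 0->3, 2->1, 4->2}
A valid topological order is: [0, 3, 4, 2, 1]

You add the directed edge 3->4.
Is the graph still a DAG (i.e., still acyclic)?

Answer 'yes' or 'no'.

Answer: yes

Derivation:
Given toposort: [0, 3, 4, 2, 1]
Position of 3: index 1; position of 4: index 2
New edge 3->4: forward
Forward edge: respects the existing order. Still a DAG, same toposort still valid.
Still a DAG? yes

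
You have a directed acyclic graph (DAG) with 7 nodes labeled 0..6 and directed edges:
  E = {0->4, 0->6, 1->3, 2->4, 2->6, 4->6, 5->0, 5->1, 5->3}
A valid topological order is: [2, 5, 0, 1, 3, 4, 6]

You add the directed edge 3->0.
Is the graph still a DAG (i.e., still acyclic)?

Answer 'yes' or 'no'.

Given toposort: [2, 5, 0, 1, 3, 4, 6]
Position of 3: index 4; position of 0: index 2
New edge 3->0: backward (u after v in old order)
Backward edge: old toposort is now invalid. Check if this creates a cycle.
Does 0 already reach 3? Reachable from 0: [0, 4, 6]. NO -> still a DAG (reorder needed).
Still a DAG? yes

Answer: yes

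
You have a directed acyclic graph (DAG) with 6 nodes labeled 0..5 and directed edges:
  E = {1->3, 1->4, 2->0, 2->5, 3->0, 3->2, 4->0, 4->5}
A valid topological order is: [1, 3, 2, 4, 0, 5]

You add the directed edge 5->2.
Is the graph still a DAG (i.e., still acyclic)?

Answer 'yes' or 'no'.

Given toposort: [1, 3, 2, 4, 0, 5]
Position of 5: index 5; position of 2: index 2
New edge 5->2: backward (u after v in old order)
Backward edge: old toposort is now invalid. Check if this creates a cycle.
Does 2 already reach 5? Reachable from 2: [0, 2, 5]. YES -> cycle!
Still a DAG? no

Answer: no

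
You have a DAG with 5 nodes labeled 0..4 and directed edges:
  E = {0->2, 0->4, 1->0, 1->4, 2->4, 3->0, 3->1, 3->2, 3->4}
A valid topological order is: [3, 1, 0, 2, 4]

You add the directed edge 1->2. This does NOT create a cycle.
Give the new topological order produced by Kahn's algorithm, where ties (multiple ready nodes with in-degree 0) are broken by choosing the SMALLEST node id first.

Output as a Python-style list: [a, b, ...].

Answer: [3, 1, 0, 2, 4]

Derivation:
Old toposort: [3, 1, 0, 2, 4]
Added edge: 1->2
Position of 1 (1) < position of 2 (3). Old order still valid.
Run Kahn's algorithm (break ties by smallest node id):
  initial in-degrees: [2, 1, 3, 0, 4]
  ready (indeg=0): [3]
  pop 3: indeg[0]->1; indeg[1]->0; indeg[2]->2; indeg[4]->3 | ready=[1] | order so far=[3]
  pop 1: indeg[0]->0; indeg[2]->1; indeg[4]->2 | ready=[0] | order so far=[3, 1]
  pop 0: indeg[2]->0; indeg[4]->1 | ready=[2] | order so far=[3, 1, 0]
  pop 2: indeg[4]->0 | ready=[4] | order so far=[3, 1, 0, 2]
  pop 4: no out-edges | ready=[] | order so far=[3, 1, 0, 2, 4]
  Result: [3, 1, 0, 2, 4]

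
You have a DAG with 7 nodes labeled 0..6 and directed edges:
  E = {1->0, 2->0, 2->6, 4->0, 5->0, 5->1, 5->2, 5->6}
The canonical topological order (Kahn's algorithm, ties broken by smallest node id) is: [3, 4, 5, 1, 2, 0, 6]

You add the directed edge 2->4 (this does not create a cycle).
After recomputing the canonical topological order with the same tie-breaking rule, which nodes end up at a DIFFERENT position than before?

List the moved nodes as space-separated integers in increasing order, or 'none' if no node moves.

Answer: 1 2 4 5

Derivation:
Old toposort: [3, 4, 5, 1, 2, 0, 6]
Added edge 2->4
Recompute Kahn (smallest-id tiebreak):
  initial in-degrees: [4, 1, 1, 0, 1, 0, 2]
  ready (indeg=0): [3, 5]
  pop 3: no out-edges | ready=[5] | order so far=[3]
  pop 5: indeg[0]->3; indeg[1]->0; indeg[2]->0; indeg[6]->1 | ready=[1, 2] | order so far=[3, 5]
  pop 1: indeg[0]->2 | ready=[2] | order so far=[3, 5, 1]
  pop 2: indeg[0]->1; indeg[4]->0; indeg[6]->0 | ready=[4, 6] | order so far=[3, 5, 1, 2]
  pop 4: indeg[0]->0 | ready=[0, 6] | order so far=[3, 5, 1, 2, 4]
  pop 0: no out-edges | ready=[6] | order so far=[3, 5, 1, 2, 4, 0]
  pop 6: no out-edges | ready=[] | order so far=[3, 5, 1, 2, 4, 0, 6]
New canonical toposort: [3, 5, 1, 2, 4, 0, 6]
Compare positions:
  Node 0: index 5 -> 5 (same)
  Node 1: index 3 -> 2 (moved)
  Node 2: index 4 -> 3 (moved)
  Node 3: index 0 -> 0 (same)
  Node 4: index 1 -> 4 (moved)
  Node 5: index 2 -> 1 (moved)
  Node 6: index 6 -> 6 (same)
Nodes that changed position: 1 2 4 5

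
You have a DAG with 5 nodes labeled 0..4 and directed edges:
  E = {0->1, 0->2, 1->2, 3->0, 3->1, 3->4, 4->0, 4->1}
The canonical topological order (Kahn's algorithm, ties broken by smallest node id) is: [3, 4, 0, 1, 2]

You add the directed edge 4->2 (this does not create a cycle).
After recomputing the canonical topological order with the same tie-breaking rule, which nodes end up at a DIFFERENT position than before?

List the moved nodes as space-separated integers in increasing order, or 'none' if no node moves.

Answer: none

Derivation:
Old toposort: [3, 4, 0, 1, 2]
Added edge 4->2
Recompute Kahn (smallest-id tiebreak):
  initial in-degrees: [2, 3, 3, 0, 1]
  ready (indeg=0): [3]
  pop 3: indeg[0]->1; indeg[1]->2; indeg[4]->0 | ready=[4] | order so far=[3]
  pop 4: indeg[0]->0; indeg[1]->1; indeg[2]->2 | ready=[0] | order so far=[3, 4]
  pop 0: indeg[1]->0; indeg[2]->1 | ready=[1] | order so far=[3, 4, 0]
  pop 1: indeg[2]->0 | ready=[2] | order so far=[3, 4, 0, 1]
  pop 2: no out-edges | ready=[] | order so far=[3, 4, 0, 1, 2]
New canonical toposort: [3, 4, 0, 1, 2]
Compare positions:
  Node 0: index 2 -> 2 (same)
  Node 1: index 3 -> 3 (same)
  Node 2: index 4 -> 4 (same)
  Node 3: index 0 -> 0 (same)
  Node 4: index 1 -> 1 (same)
Nodes that changed position: none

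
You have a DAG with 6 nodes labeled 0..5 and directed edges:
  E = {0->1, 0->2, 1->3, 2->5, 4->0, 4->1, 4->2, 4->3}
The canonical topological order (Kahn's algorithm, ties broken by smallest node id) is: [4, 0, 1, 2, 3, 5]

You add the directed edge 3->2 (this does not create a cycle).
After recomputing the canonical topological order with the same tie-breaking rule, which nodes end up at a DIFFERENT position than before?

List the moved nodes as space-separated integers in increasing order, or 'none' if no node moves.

Answer: 2 3

Derivation:
Old toposort: [4, 0, 1, 2, 3, 5]
Added edge 3->2
Recompute Kahn (smallest-id tiebreak):
  initial in-degrees: [1, 2, 3, 2, 0, 1]
  ready (indeg=0): [4]
  pop 4: indeg[0]->0; indeg[1]->1; indeg[2]->2; indeg[3]->1 | ready=[0] | order so far=[4]
  pop 0: indeg[1]->0; indeg[2]->1 | ready=[1] | order so far=[4, 0]
  pop 1: indeg[3]->0 | ready=[3] | order so far=[4, 0, 1]
  pop 3: indeg[2]->0 | ready=[2] | order so far=[4, 0, 1, 3]
  pop 2: indeg[5]->0 | ready=[5] | order so far=[4, 0, 1, 3, 2]
  pop 5: no out-edges | ready=[] | order so far=[4, 0, 1, 3, 2, 5]
New canonical toposort: [4, 0, 1, 3, 2, 5]
Compare positions:
  Node 0: index 1 -> 1 (same)
  Node 1: index 2 -> 2 (same)
  Node 2: index 3 -> 4 (moved)
  Node 3: index 4 -> 3 (moved)
  Node 4: index 0 -> 0 (same)
  Node 5: index 5 -> 5 (same)
Nodes that changed position: 2 3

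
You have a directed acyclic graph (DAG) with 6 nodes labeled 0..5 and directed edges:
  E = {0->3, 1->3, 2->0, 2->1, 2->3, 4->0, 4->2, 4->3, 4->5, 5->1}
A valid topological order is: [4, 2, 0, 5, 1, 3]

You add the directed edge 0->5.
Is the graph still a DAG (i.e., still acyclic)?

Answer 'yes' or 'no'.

Answer: yes

Derivation:
Given toposort: [4, 2, 0, 5, 1, 3]
Position of 0: index 2; position of 5: index 3
New edge 0->5: forward
Forward edge: respects the existing order. Still a DAG, same toposort still valid.
Still a DAG? yes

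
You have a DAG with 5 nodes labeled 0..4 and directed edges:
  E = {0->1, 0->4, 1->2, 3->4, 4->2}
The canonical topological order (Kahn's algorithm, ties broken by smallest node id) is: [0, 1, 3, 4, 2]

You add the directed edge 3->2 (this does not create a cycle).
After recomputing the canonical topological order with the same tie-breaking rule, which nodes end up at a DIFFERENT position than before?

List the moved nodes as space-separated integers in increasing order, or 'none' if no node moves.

Answer: none

Derivation:
Old toposort: [0, 1, 3, 4, 2]
Added edge 3->2
Recompute Kahn (smallest-id tiebreak):
  initial in-degrees: [0, 1, 3, 0, 2]
  ready (indeg=0): [0, 3]
  pop 0: indeg[1]->0; indeg[4]->1 | ready=[1, 3] | order so far=[0]
  pop 1: indeg[2]->2 | ready=[3] | order so far=[0, 1]
  pop 3: indeg[2]->1; indeg[4]->0 | ready=[4] | order so far=[0, 1, 3]
  pop 4: indeg[2]->0 | ready=[2] | order so far=[0, 1, 3, 4]
  pop 2: no out-edges | ready=[] | order so far=[0, 1, 3, 4, 2]
New canonical toposort: [0, 1, 3, 4, 2]
Compare positions:
  Node 0: index 0 -> 0 (same)
  Node 1: index 1 -> 1 (same)
  Node 2: index 4 -> 4 (same)
  Node 3: index 2 -> 2 (same)
  Node 4: index 3 -> 3 (same)
Nodes that changed position: none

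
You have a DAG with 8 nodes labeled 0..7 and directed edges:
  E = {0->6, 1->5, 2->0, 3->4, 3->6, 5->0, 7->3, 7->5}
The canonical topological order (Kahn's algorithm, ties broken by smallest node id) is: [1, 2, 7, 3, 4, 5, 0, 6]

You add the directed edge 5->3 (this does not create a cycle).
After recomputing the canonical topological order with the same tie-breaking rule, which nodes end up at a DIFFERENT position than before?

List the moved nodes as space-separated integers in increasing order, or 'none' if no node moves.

Old toposort: [1, 2, 7, 3, 4, 5, 0, 6]
Added edge 5->3
Recompute Kahn (smallest-id tiebreak):
  initial in-degrees: [2, 0, 0, 2, 1, 2, 2, 0]
  ready (indeg=0): [1, 2, 7]
  pop 1: indeg[5]->1 | ready=[2, 7] | order so far=[1]
  pop 2: indeg[0]->1 | ready=[7] | order so far=[1, 2]
  pop 7: indeg[3]->1; indeg[5]->0 | ready=[5] | order so far=[1, 2, 7]
  pop 5: indeg[0]->0; indeg[3]->0 | ready=[0, 3] | order so far=[1, 2, 7, 5]
  pop 0: indeg[6]->1 | ready=[3] | order so far=[1, 2, 7, 5, 0]
  pop 3: indeg[4]->0; indeg[6]->0 | ready=[4, 6] | order so far=[1, 2, 7, 5, 0, 3]
  pop 4: no out-edges | ready=[6] | order so far=[1, 2, 7, 5, 0, 3, 4]
  pop 6: no out-edges | ready=[] | order so far=[1, 2, 7, 5, 0, 3, 4, 6]
New canonical toposort: [1, 2, 7, 5, 0, 3, 4, 6]
Compare positions:
  Node 0: index 6 -> 4 (moved)
  Node 1: index 0 -> 0 (same)
  Node 2: index 1 -> 1 (same)
  Node 3: index 3 -> 5 (moved)
  Node 4: index 4 -> 6 (moved)
  Node 5: index 5 -> 3 (moved)
  Node 6: index 7 -> 7 (same)
  Node 7: index 2 -> 2 (same)
Nodes that changed position: 0 3 4 5

Answer: 0 3 4 5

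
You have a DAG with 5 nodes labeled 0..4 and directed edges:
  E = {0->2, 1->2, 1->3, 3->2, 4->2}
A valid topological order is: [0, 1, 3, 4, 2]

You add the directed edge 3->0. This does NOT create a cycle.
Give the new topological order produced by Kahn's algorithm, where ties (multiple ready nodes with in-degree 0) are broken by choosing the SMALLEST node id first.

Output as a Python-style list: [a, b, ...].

Old toposort: [0, 1, 3, 4, 2]
Added edge: 3->0
Position of 3 (2) > position of 0 (0). Must reorder: 3 must now come before 0.
Run Kahn's algorithm (break ties by smallest node id):
  initial in-degrees: [1, 0, 4, 1, 0]
  ready (indeg=0): [1, 4]
  pop 1: indeg[2]->3; indeg[3]->0 | ready=[3, 4] | order so far=[1]
  pop 3: indeg[0]->0; indeg[2]->2 | ready=[0, 4] | order so far=[1, 3]
  pop 0: indeg[2]->1 | ready=[4] | order so far=[1, 3, 0]
  pop 4: indeg[2]->0 | ready=[2] | order so far=[1, 3, 0, 4]
  pop 2: no out-edges | ready=[] | order so far=[1, 3, 0, 4, 2]
  Result: [1, 3, 0, 4, 2]

Answer: [1, 3, 0, 4, 2]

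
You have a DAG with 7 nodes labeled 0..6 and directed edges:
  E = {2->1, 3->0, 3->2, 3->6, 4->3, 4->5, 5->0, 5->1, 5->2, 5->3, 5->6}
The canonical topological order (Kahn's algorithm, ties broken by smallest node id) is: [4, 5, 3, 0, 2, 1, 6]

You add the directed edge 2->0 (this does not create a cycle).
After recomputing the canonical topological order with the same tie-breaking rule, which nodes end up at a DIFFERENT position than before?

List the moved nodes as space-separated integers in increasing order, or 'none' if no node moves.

Old toposort: [4, 5, 3, 0, 2, 1, 6]
Added edge 2->0
Recompute Kahn (smallest-id tiebreak):
  initial in-degrees: [3, 2, 2, 2, 0, 1, 2]
  ready (indeg=0): [4]
  pop 4: indeg[3]->1; indeg[5]->0 | ready=[5] | order so far=[4]
  pop 5: indeg[0]->2; indeg[1]->1; indeg[2]->1; indeg[3]->0; indeg[6]->1 | ready=[3] | order so far=[4, 5]
  pop 3: indeg[0]->1; indeg[2]->0; indeg[6]->0 | ready=[2, 6] | order so far=[4, 5, 3]
  pop 2: indeg[0]->0; indeg[1]->0 | ready=[0, 1, 6] | order so far=[4, 5, 3, 2]
  pop 0: no out-edges | ready=[1, 6] | order so far=[4, 5, 3, 2, 0]
  pop 1: no out-edges | ready=[6] | order so far=[4, 5, 3, 2, 0, 1]
  pop 6: no out-edges | ready=[] | order so far=[4, 5, 3, 2, 0, 1, 6]
New canonical toposort: [4, 5, 3, 2, 0, 1, 6]
Compare positions:
  Node 0: index 3 -> 4 (moved)
  Node 1: index 5 -> 5 (same)
  Node 2: index 4 -> 3 (moved)
  Node 3: index 2 -> 2 (same)
  Node 4: index 0 -> 0 (same)
  Node 5: index 1 -> 1 (same)
  Node 6: index 6 -> 6 (same)
Nodes that changed position: 0 2

Answer: 0 2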